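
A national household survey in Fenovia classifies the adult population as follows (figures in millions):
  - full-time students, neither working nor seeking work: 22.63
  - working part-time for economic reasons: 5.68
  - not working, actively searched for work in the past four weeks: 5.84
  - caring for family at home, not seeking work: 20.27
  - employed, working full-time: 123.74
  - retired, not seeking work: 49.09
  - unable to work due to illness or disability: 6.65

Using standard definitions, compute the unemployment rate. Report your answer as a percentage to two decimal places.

Unemployment rate ≈ 4.32%.

Employed = 5.68 + 123.74 = 129.42 million (anyone who worked, including part-time for economic reasons, counts as employed).
Unemployed = 5.84 million.
Labor force = 129.42 + 5.84 = 135.26 million.
Unemployment rate = 5.84 / 135.26 = 4.32%.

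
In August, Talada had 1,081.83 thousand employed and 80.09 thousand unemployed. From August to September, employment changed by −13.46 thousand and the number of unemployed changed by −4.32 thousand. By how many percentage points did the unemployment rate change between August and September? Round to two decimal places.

August: labor force = 1,081.83 + 80.09 = 1,161.92; u = 80.09/1,161.92 = 6.89%.
September: labor force = 1,068.37 + 75.77 = 1,144.14; u = 75.77/1,144.14 = 6.62%.
Change = 6.62% − 6.89% = −0.27 pp.

The unemployment rate changed by −0.27 percentage points.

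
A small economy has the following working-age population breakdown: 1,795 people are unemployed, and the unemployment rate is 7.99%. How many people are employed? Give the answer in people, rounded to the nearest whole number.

Labor force = U / u = 1,795 / 0.0799 ≈ 22,466.
Employed = labor force − unemployed = 22,466 − 1,795 = 20,671.

About 20,671 are employed.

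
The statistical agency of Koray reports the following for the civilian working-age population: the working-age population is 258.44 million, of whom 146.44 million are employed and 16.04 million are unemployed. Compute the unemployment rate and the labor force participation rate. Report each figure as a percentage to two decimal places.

Unemployment rate ≈ 9.87%; labor force participation rate ≈ 62.87%.

Labor force = employed + unemployed = 146.44 + 16.04 = 162.48 million.
Unemployment rate = 16.04 / 162.48 = 9.87%.
Labor force participation rate = 162.48 / 258.44 = 62.87%.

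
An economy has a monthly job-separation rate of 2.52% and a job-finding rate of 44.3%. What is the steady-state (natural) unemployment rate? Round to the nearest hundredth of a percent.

Steady-state unemployment rate ≈ 5.38%.

At steady state the flows balance: s·E = f·U, so U/(E+U) = s/(s+f).
u* = 2.52 / (2.52 + 44.3) = 2.52 / 46.82 = 5.38%.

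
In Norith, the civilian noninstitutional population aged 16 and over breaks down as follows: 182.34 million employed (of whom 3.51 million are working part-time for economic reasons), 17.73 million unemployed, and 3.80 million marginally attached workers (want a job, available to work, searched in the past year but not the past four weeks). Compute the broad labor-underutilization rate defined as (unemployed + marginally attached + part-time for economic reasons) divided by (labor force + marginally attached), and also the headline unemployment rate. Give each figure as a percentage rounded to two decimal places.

Labor force = 182.34 + 17.73 = 200.07 million.
Numerator = 17.73 + 3.80 + 3.51 = 25.04 million.
Denominator = 200.07 + 3.80 = 203.87 million.
Broad rate = 25.04 / 203.87 = 12.28%.
Headline unemployment rate = 17.73 / 200.07 = 8.86%.

Broad underutilization rate ≈ 12.28%; headline unemployment rate ≈ 8.86%.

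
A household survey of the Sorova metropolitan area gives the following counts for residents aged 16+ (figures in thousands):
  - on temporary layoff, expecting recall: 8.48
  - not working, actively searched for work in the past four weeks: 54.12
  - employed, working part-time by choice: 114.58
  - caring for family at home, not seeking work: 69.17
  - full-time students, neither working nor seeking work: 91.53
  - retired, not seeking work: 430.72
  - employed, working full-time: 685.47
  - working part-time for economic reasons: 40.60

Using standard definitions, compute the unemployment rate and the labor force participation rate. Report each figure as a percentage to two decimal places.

Unemployment rate ≈ 6.93%; labor force participation rate ≈ 60.43%.

Employed = 114.58 + 685.47 + 40.60 = 840.65 thousand (anyone who worked, including part-time for economic reasons, counts as employed).
Unemployed = 8.48 + 54.12 = 62.60 thousand (jobless and actively searching, or on temporary layoff).
Labor force = 840.65 + 62.60 = 903.25 thousand.
Not in labor force = 69.17 + 91.53 + 430.72 = 591.42 thousand (those not working and not actively searching are outside the labor force).
Civilian working-age population = 903.25 + 591.42 = 1,494.67 thousand.
Unemployment rate = 62.60 / 903.25 = 6.93%.
Labor force participation rate = 903.25 / 1,494.67 = 60.43%.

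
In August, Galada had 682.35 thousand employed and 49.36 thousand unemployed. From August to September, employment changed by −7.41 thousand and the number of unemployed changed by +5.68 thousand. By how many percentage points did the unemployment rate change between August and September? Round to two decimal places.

The unemployment rate changed by +0.79 percentage points.

August: labor force = 682.35 + 49.36 = 731.71; u = 49.36/731.71 = 6.75%.
September: labor force = 674.94 + 55.04 = 729.98; u = 55.04/729.98 = 7.54%.
Change = 7.54% − 6.75% = +0.79 pp.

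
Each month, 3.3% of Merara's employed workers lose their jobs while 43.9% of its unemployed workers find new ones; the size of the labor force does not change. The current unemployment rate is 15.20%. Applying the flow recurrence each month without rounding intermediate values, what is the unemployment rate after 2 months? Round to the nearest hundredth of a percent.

With a fixed labor force, u_{t+1} = u_t + s·(1−u_t) − f·u_t = u_t·(1−s−f) + s.
Here 1−s−f = 0.528 and s = 0.033.
u_1 = 0.152000 × 0.528 + 0.033 = 0.113256.
u_2 = 0.113256 × 0.528 + 0.033 = 0.092799.

Unemployment rate after two months ≈ 9.28%.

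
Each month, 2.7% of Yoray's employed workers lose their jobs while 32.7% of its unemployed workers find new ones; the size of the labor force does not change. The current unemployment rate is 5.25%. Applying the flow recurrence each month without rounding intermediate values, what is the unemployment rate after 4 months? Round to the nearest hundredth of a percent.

With a fixed labor force, u_{t+1} = u_t + s·(1−u_t) − f·u_t = u_t·(1−s−f) + s.
Here 1−s−f = 0.646 and s = 0.027.
u_1 = 0.052500 × 0.646 + 0.027 = 0.060915.
u_2 = 0.060915 × 0.646 + 0.027 = 0.066351.
u_3 = 0.066351 × 0.646 + 0.027 = 0.069863.
u_4 = 0.069863 × 0.646 + 0.027 = 0.072131.

Unemployment rate after four months ≈ 7.21%.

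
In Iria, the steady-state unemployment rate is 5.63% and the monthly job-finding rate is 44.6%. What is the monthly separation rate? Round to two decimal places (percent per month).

From u* = s/(s+f): s = u·f/(1−u).
s = 0.0563 × 44.6 / (1 − 0.0563) = 2.5110 / 0.9437 ≈ 2.66% per month.

Separation rate ≈ 2.66% per month.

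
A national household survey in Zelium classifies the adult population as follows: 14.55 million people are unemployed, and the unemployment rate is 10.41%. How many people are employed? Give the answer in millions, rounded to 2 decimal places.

Labor force = U / u = 14.55 / 0.1041 ≈ 139.77 million.
Employed = labor force − unemployed = 139.77 − 14.55 = 125.22 million.

About 125.22 million are employed.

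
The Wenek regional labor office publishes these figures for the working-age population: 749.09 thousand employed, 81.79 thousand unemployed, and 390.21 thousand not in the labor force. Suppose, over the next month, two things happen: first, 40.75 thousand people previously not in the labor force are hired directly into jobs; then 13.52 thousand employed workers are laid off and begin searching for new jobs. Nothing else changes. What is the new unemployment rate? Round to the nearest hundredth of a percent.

New unemployment rate ≈ 10.93%.

Initially, labor force = 749.09 + 81.79 = 830.88 thousand, so u = 81.79/830.88 = 9.84%.
After the first change, employed and labor force both rise by 40.75; unemployed unchanged → E = 789.84, U = 81.79, labor force = 871.63 thousand.
After the second change, employed falls and unemployed rises by 13.52; labor force unchanged → E = 776.32, U = 95.31, labor force = 871.63 thousand.
New unemployment rate = 95.31 / 871.63 = 10.93%.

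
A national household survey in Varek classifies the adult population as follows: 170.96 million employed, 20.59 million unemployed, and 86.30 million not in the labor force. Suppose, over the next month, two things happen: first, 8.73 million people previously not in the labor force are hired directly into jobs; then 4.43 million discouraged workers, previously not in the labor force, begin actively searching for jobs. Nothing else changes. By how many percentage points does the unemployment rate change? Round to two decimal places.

Initially, labor force = 170.96 + 20.59 = 191.55 million, so u = 20.59/191.55 = 10.75%.
After the first change, employed and labor force both rise by 8.73; unemployed unchanged → E = 179.69, U = 20.59, labor force = 200.28 million.
After the second change, unemployed and labor force both rise by 4.43 → E = 179.69, U = 25.02, labor force = 204.71 million.
New unemployment rate = 25.02 / 204.71 = 12.22%.
Change = 12.22% − 10.75% = +1.47 percentage points.

The unemployment rate changes by +1.47 percentage points.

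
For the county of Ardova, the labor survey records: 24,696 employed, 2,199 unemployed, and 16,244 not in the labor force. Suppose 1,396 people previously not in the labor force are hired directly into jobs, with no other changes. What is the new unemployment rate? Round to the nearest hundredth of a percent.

Initially, labor force = 24,696 + 2,199 = 26,895, so u = 2,199/26,895 = 8.18%.
After the change, employed and labor force both rise by 1,396; unemployed unchanged → E = 26,092, U = 2,199, labor force = 28,291.
New unemployment rate = 2,199 / 28,291 = 7.77%.

New unemployment rate ≈ 7.77%.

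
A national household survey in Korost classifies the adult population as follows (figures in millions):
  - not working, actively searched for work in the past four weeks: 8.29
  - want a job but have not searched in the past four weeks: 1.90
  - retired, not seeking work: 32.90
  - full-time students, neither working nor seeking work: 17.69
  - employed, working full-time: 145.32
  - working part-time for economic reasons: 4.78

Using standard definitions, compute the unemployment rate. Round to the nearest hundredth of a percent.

Employed = 145.32 + 4.78 = 150.10 million (anyone who worked, including part-time for economic reasons, counts as employed).
Unemployed = 8.29 million.
Labor force = 150.10 + 8.29 = 158.39 million.
Unemployment rate = 8.29 / 158.39 = 5.23%.

Unemployment rate ≈ 5.23%.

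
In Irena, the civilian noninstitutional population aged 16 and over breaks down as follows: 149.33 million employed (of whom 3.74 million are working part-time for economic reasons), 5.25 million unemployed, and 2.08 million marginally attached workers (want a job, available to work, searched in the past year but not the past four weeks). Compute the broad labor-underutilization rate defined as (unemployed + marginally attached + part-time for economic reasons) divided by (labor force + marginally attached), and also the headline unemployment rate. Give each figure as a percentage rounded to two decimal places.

Broad underutilization rate ≈ 7.07%; headline unemployment rate ≈ 3.40%.

Labor force = 149.33 + 5.25 = 154.58 million.
Numerator = 5.25 + 2.08 + 3.74 = 11.07 million.
Denominator = 154.58 + 2.08 = 156.66 million.
Broad rate = 11.07 / 156.66 = 7.07%.
Headline unemployment rate = 5.25 / 154.58 = 3.40%.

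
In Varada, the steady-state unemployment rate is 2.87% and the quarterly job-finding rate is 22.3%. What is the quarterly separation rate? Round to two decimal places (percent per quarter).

Separation rate ≈ 0.66% per quarter.

From u* = s/(s+f): s = u·f/(1−u).
s = 0.0287 × 22.3 / (1 − 0.0287) = 0.6400 / 0.9713 ≈ 0.66% per quarter.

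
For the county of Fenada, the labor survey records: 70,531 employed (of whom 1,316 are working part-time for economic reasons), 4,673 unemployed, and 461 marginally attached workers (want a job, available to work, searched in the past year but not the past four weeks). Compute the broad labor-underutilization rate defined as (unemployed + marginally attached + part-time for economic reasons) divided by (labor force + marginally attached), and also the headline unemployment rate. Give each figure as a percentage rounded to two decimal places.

Broad underutilization rate ≈ 8.52%; headline unemployment rate ≈ 6.21%.

Labor force = 70,531 + 4,673 = 75,204.
Numerator = 4,673 + 461 + 1,316 = 6,450.
Denominator = 75,204 + 461 = 75,665.
Broad rate = 6,450 / 75,665 = 8.52%.
Headline unemployment rate = 4,673 / 75,204 = 6.21%.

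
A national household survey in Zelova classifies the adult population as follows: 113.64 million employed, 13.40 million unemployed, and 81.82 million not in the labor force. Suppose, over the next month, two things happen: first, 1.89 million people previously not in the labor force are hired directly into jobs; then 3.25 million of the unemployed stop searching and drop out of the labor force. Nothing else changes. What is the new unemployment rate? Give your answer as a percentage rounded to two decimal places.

Initially, labor force = 113.64 + 13.40 = 127.04 million, so u = 13.40/127.04 = 10.55%.
After the first change, employed and labor force both rise by 1.89; unemployed unchanged → E = 115.53, U = 13.40, labor force = 128.93 million.
After the second change, unemployed and labor force both fall by 3.25 → E = 115.53, U = 10.15, labor force = 125.68 million.
New unemployment rate = 10.15 / 125.68 = 8.08%.

New unemployment rate ≈ 8.08%.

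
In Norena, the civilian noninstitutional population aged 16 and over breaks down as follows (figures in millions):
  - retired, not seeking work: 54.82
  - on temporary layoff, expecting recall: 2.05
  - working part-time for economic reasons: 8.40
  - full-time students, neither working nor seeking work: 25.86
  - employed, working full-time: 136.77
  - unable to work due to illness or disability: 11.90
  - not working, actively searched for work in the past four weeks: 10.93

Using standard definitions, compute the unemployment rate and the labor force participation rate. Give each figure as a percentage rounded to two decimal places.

Unemployment rate ≈ 8.21%; labor force participation rate ≈ 63.08%.

Employed = 8.40 + 136.77 = 145.17 million (anyone who worked, including part-time for economic reasons, counts as employed).
Unemployed = 2.05 + 10.93 = 12.98 million (jobless and actively searching, or on temporary layoff).
Labor force = 145.17 + 12.98 = 158.15 million.
Not in labor force = 54.82 + 25.86 + 11.90 = 92.58 million (those not working and not actively searching are outside the labor force).
Civilian working-age population = 158.15 + 92.58 = 250.73 million.
Unemployment rate = 12.98 / 158.15 = 8.21%.
Labor force participation rate = 158.15 / 250.73 = 63.08%.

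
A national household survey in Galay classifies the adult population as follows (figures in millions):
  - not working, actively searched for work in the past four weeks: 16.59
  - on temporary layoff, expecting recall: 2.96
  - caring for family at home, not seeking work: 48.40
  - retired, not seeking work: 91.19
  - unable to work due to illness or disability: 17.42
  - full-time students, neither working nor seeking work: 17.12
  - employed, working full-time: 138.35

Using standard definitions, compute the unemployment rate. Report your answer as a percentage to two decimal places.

Employed = 138.35 million.
Unemployed = 16.59 + 2.96 = 19.55 million (jobless and actively searching, or on temporary layoff).
Labor force = 138.35 + 19.55 = 157.90 million.
Unemployment rate = 19.55 / 157.90 = 12.38%.

Unemployment rate ≈ 12.38%.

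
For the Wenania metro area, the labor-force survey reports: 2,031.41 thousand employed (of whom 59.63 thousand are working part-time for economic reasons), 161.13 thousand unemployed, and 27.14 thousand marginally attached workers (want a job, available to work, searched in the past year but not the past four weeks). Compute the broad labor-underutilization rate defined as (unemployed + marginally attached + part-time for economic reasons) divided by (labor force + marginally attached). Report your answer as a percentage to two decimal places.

Broad underutilization rate ≈ 11.17%.

Labor force = 2,031.41 + 161.13 = 2,192.54 thousand.
Numerator = 161.13 + 27.14 + 59.63 = 247.90 thousand.
Denominator = 2,192.54 + 27.14 = 2,219.68 thousand.
Broad rate = 247.90 / 2,219.68 = 11.17%.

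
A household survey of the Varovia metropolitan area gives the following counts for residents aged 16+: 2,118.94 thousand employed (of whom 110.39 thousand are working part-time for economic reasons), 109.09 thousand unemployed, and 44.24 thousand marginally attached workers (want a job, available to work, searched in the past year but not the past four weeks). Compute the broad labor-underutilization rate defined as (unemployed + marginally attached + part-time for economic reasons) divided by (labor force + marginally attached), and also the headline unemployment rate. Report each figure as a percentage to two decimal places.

Labor force = 2,118.94 + 109.09 = 2,228.03 thousand.
Numerator = 109.09 + 44.24 + 110.39 = 263.72 thousand.
Denominator = 2,228.03 + 44.24 = 2,272.27 thousand.
Broad rate = 263.72 / 2,272.27 = 11.61%.
Headline unemployment rate = 109.09 / 2,228.03 = 4.90%.

Broad underutilization rate ≈ 11.61%; headline unemployment rate ≈ 4.90%.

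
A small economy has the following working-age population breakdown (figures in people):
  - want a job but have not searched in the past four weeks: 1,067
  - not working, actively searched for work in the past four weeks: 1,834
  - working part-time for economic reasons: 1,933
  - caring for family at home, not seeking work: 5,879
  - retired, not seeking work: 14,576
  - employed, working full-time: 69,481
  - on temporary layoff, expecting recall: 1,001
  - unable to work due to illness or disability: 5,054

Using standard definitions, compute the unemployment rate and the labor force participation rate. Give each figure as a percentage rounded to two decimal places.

Employed = 1,933 + 69,481 = 71,414 (anyone who worked, including part-time for economic reasons, counts as employed).
Unemployed = 1,834 + 1,001 = 2,835 (jobless and actively searching, or on temporary layoff).
Labor force = 71,414 + 2,835 = 74,249.
Not in labor force = 1,067 + 5,879 + 14,576 + 5,054 = 26,576 (those not working and not actively searching are outside the labor force — including those who want a job but have given up searching).
Civilian working-age population = 74,249 + 26,576 = 100,825.
Unemployment rate = 2,835 / 74,249 = 3.82%.
Labor force participation rate = 74,249 / 100,825 = 73.64%.

Unemployment rate ≈ 3.82%; labor force participation rate ≈ 73.64%.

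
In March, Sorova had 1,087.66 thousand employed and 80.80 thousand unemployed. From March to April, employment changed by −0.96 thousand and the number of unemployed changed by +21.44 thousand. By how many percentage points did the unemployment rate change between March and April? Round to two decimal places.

March: labor force = 1,087.66 + 80.80 = 1,168.46; u = 80.80/1,168.46 = 6.92%.
April: labor force = 1,086.70 + 102.24 = 1,188.94; u = 102.24/1,188.94 = 8.60%.
Change = 8.60% − 6.92% = +1.68 pp.

The unemployment rate changed by +1.68 percentage points.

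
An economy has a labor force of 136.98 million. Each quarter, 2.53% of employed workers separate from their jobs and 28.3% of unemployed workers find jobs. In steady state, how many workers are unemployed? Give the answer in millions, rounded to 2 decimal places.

About 11.24 million are unemployed in steady state.

Steady-state unemployment rate u* = s/(s+f) = 2.53/(2.53+28.3) = 0.082063.
Unemployed = u* × labor force = 0.082063 × 136.98 ≈ 11.24 million.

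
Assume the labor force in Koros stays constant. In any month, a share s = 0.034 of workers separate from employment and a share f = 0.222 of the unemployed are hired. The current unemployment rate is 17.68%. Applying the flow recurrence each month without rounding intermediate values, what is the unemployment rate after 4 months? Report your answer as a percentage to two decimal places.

Unemployment rate after four months ≈ 14.63%.

With a fixed labor force, u_{t+1} = u_t + s·(1−u_t) − f·u_t = u_t·(1−s−f) + s.
Here 1−s−f = 0.744 and s = 0.034.
u_1 = 0.176800 × 0.744 + 0.034 = 0.165539.
u_2 = 0.165539 × 0.744 + 0.034 = 0.157161.
u_3 = 0.157161 × 0.744 + 0.034 = 0.150928.
u_4 = 0.150928 × 0.744 + 0.034 = 0.146290.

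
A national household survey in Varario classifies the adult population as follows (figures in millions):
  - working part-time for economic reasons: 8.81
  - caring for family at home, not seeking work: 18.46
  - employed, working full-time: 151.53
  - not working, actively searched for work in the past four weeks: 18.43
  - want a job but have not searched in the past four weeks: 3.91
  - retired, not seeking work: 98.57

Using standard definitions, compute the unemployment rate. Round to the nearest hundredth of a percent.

Employed = 8.81 + 151.53 = 160.34 million (anyone who worked, including part-time for economic reasons, counts as employed).
Unemployed = 18.43 million.
Labor force = 160.34 + 18.43 = 178.77 million.
Unemployment rate = 18.43 / 178.77 = 10.31%.

Unemployment rate ≈ 10.31%.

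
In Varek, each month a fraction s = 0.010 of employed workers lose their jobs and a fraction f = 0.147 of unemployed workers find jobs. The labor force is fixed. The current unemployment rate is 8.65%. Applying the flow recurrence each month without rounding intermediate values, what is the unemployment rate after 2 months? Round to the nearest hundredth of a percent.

With a fixed labor force, u_{t+1} = u_t + s·(1−u_t) − f·u_t = u_t·(1−s−f) + s.
Here 1−s−f = 0.843 and s = 0.010.
u_1 = 0.086500 × 0.843 + 0.010 = 0.082919.
u_2 = 0.082919 × 0.843 + 0.010 = 0.079901.

Unemployment rate after two months ≈ 7.99%.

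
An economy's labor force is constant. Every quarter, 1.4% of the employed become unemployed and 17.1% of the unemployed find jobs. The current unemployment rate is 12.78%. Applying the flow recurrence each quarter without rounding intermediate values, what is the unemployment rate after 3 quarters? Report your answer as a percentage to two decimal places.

Unemployment rate after three quarters ≈ 10.39%.

With a fixed labor force, u_{t+1} = u_t + s·(1−u_t) − f·u_t = u_t·(1−s−f) + s.
Here 1−s−f = 0.815 and s = 0.014.
u_1 = 0.127800 × 0.815 + 0.014 = 0.118157.
u_2 = 0.118157 × 0.815 + 0.014 = 0.110298.
u_3 = 0.110298 × 0.815 + 0.014 = 0.103893.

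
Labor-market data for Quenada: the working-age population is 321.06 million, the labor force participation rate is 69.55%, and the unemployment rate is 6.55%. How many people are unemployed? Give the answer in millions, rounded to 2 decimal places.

Labor force = 0.6955 × 321.06 = 223.30 million.
Unemployed = 0.0655 × 223.30 ≈ 14.63 million.

About 14.63 million are unemployed.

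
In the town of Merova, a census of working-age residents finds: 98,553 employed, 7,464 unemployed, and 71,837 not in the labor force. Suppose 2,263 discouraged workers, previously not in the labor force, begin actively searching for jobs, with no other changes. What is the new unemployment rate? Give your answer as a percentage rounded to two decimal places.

New unemployment rate ≈ 8.98%.

Initially, labor force = 98,553 + 7,464 = 106,017, so u = 7,464/106,017 = 7.04%.
After the change, unemployed and labor force both rise by 2,263 → E = 98,553, U = 9,727, labor force = 108,280.
New unemployment rate = 9,727 / 108,280 = 8.98%.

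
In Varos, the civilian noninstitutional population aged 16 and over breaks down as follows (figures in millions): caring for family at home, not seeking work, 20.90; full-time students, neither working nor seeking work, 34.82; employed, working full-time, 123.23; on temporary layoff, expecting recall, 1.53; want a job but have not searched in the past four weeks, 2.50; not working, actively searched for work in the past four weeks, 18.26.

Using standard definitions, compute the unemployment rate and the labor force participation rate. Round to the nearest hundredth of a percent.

Employed = 123.23 million.
Unemployed = 1.53 + 18.26 = 19.79 million (jobless and actively searching, or on temporary layoff).
Labor force = 123.23 + 19.79 = 143.02 million.
Not in labor force = 20.90 + 34.82 + 2.50 = 58.22 million (those not working and not actively searching are outside the labor force — including those who want a job but have given up searching).
Civilian working-age population = 143.02 + 58.22 = 201.24 million.
Unemployment rate = 19.79 / 143.02 = 13.84%.
Labor force participation rate = 143.02 / 201.24 = 71.07%.

Unemployment rate ≈ 13.84%; labor force participation rate ≈ 71.07%.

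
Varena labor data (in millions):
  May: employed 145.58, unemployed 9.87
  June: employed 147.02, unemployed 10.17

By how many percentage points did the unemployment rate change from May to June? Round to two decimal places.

The unemployment rate changed by +0.12 percentage points.

May: labor force = 145.58 + 9.87 = 155.45; u = 9.87/155.45 = 6.35%.
June: labor force = 147.02 + 10.17 = 157.19; u = 10.17/157.19 = 6.47%.
Change = 6.47% − 6.35% = +0.12 pp.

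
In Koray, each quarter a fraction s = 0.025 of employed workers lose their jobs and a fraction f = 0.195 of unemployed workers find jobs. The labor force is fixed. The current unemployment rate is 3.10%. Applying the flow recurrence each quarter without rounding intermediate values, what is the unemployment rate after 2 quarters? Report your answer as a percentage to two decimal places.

With a fixed labor force, u_{t+1} = u_t + s·(1−u_t) − f·u_t = u_t·(1−s−f) + s.
Here 1−s−f = 0.780 and s = 0.025.
u_1 = 0.031000 × 0.780 + 0.025 = 0.049180.
u_2 = 0.049180 × 0.780 + 0.025 = 0.063360.

Unemployment rate after two quarters ≈ 6.34%.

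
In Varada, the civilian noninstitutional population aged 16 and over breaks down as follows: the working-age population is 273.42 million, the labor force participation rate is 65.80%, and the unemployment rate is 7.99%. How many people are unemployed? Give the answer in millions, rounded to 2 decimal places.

Labor force = 0.6580 × 273.42 = 179.91 million.
Unemployed = 0.0799 × 179.91 ≈ 14.37 million.

About 14.37 million are unemployed.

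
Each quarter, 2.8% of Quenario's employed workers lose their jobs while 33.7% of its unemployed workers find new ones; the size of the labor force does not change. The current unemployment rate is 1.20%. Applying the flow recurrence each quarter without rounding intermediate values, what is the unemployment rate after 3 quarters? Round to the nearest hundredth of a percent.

Unemployment rate after three quarters ≈ 6.01%.

With a fixed labor force, u_{t+1} = u_t + s·(1−u_t) − f·u_t = u_t·(1−s−f) + s.
Here 1−s−f = 0.635 and s = 0.028.
u_1 = 0.012000 × 0.635 + 0.028 = 0.035620.
u_2 = 0.035620 × 0.635 + 0.028 = 0.050619.
u_3 = 0.050619 × 0.635 + 0.028 = 0.060143.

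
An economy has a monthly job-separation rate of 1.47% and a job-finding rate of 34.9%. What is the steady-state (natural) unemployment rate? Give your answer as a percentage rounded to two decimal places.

Steady-state unemployment rate ≈ 4.04%.

At steady state the flows balance: s·E = f·U, so U/(E+U) = s/(s+f).
u* = 1.47 / (1.47 + 34.9) = 1.47 / 36.37 = 4.04%.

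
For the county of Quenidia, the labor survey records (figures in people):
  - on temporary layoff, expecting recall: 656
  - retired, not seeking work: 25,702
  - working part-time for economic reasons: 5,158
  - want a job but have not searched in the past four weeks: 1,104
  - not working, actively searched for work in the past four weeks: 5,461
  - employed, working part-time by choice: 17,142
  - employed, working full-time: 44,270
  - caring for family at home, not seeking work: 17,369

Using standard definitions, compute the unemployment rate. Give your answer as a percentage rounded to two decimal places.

Unemployment rate ≈ 8.42%.

Employed = 5,158 + 17,142 + 44,270 = 66,570 (anyone who worked, including part-time for economic reasons, counts as employed).
Unemployed = 656 + 5,461 = 6,117 (jobless and actively searching, or on temporary layoff).
Labor force = 66,570 + 6,117 = 72,687.
Unemployment rate = 6,117 / 72,687 = 8.42%.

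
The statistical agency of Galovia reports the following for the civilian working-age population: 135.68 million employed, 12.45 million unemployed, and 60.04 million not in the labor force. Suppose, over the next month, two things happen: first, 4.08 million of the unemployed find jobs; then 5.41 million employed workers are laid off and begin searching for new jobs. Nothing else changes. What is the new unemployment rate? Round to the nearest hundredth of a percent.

Initially, labor force = 135.68 + 12.45 = 148.13 million, so u = 12.45/148.13 = 8.40%.
After the first change, unemployed falls and employed rises by 4.08; labor force unchanged → E = 139.76, U = 8.37, labor force = 148.13 million.
After the second change, employed falls and unemployed rises by 5.41; labor force unchanged → E = 134.35, U = 13.78, labor force = 148.13 million.
New unemployment rate = 13.78 / 148.13 = 9.30%.

New unemployment rate ≈ 9.30%.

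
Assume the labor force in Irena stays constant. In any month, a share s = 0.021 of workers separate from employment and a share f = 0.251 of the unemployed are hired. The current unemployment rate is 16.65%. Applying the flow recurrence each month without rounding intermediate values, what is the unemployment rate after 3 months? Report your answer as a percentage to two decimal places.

Unemployment rate after three months ≈ 11.17%.

With a fixed labor force, u_{t+1} = u_t + s·(1−u_t) − f·u_t = u_t·(1−s−f) + s.
Here 1−s−f = 0.728 and s = 0.021.
u_1 = 0.166500 × 0.728 + 0.021 = 0.142212.
u_2 = 0.142212 × 0.728 + 0.021 = 0.124530.
u_3 = 0.124530 × 0.728 + 0.021 = 0.111658.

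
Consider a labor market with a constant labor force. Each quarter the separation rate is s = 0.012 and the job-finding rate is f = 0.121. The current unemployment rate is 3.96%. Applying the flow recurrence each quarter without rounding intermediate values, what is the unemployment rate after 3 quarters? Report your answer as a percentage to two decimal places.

With a fixed labor force, u_{t+1} = u_t + s·(1−u_t) − f·u_t = u_t·(1−s−f) + s.
Here 1−s−f = 0.867 and s = 0.012.
u_1 = 0.039600 × 0.867 + 0.012 = 0.046333.
u_2 = 0.046333 × 0.867 + 0.012 = 0.052171.
u_3 = 0.052171 × 0.867 + 0.012 = 0.057232.

Unemployment rate after three quarters ≈ 5.72%.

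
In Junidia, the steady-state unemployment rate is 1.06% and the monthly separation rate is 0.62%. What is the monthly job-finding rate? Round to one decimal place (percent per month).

Job-finding rate ≈ 57.9% per month.

From u* = s/(s+f): f = s·(1−u)/u.
f = 0.62 × (1 − 0.0106) / 0.0106 = 0.6134 / 0.0106 ≈ 57.9% per month.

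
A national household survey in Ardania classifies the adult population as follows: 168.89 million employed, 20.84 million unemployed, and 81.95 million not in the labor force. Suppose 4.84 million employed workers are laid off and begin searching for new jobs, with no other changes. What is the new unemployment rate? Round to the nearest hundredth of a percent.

Initially, labor force = 168.89 + 20.84 = 189.73 million, so u = 20.84/189.73 = 10.98%.
After the change, employed falls and unemployed rises by 4.84; labor force unchanged → E = 164.05, U = 25.68, labor force = 189.73 million.
New unemployment rate = 25.68 / 189.73 = 13.54%.

New unemployment rate ≈ 13.54%.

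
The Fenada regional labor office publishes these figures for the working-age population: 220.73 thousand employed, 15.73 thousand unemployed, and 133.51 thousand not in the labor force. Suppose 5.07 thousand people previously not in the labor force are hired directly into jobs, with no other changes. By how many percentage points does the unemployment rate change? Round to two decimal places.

The unemployment rate changes by −0.14 percentage points.

Initially, labor force = 220.73 + 15.73 = 236.46 thousand, so u = 15.73/236.46 = 6.65%.
After the change, employed and labor force both rise by 5.07; unemployed unchanged → E = 225.80, U = 15.73, labor force = 241.53 thousand.
New unemployment rate = 15.73 / 241.53 = 6.51%.
Change = 6.51% − 6.65% = −0.14 percentage points.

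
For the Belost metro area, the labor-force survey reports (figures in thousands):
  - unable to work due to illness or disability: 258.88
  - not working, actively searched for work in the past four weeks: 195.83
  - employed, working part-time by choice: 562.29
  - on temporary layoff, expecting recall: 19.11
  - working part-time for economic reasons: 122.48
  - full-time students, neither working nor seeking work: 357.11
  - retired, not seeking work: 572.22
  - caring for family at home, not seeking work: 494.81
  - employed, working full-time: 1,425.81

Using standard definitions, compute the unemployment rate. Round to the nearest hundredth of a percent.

Unemployment rate ≈ 9.24%.

Employed = 562.29 + 122.48 + 1,425.81 = 2,110.58 thousand (anyone who worked, including part-time for economic reasons, counts as employed).
Unemployed = 195.83 + 19.11 = 214.94 thousand (jobless and actively searching, or on temporary layoff).
Labor force = 2,110.58 + 214.94 = 2,325.52 thousand.
Unemployment rate = 214.94 / 2,325.52 = 9.24%.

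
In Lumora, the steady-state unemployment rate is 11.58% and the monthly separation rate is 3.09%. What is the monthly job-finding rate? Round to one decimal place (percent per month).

Job-finding rate ≈ 23.6% per month.

From u* = s/(s+f): f = s·(1−u)/u.
f = 3.09 × (1 − 0.1158) / 0.1158 = 2.7322 / 0.1158 ≈ 23.6% per month.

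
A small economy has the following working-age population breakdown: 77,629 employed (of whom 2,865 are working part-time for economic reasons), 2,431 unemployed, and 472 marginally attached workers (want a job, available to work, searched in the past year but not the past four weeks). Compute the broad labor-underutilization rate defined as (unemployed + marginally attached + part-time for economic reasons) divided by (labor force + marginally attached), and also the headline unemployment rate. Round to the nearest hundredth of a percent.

Labor force = 77,629 + 2,431 = 80,060.
Numerator = 2,431 + 472 + 2,865 = 5,768.
Denominator = 80,060 + 472 = 80,532.
Broad rate = 5,768 / 80,532 = 7.16%.
Headline unemployment rate = 2,431 / 80,060 = 3.04%.

Broad underutilization rate ≈ 7.16%; headline unemployment rate ≈ 3.04%.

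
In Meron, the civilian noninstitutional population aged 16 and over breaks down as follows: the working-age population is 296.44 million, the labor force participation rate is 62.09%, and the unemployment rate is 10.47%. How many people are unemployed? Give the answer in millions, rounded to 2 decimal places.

About 19.27 million are unemployed.

Labor force = 0.6209 × 296.44 = 184.06 million.
Unemployed = 0.1047 × 184.06 ≈ 19.27 million.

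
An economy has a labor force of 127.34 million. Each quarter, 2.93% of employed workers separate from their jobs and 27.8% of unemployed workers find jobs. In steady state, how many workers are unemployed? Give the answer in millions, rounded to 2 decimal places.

Steady-state unemployment rate u* = s/(s+f) = 2.93/(2.93+27.8) = 0.095347.
Unemployed = u* × labor force = 0.095347 × 127.34 ≈ 12.14 million.

About 12.14 million are unemployed in steady state.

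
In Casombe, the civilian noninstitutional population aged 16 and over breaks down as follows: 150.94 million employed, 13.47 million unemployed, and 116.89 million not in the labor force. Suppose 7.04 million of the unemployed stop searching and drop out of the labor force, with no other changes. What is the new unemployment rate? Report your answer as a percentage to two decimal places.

Initially, labor force = 150.94 + 13.47 = 164.41 million, so u = 13.47/164.41 = 8.19%.
After the change, unemployed and labor force both fall by 7.04 → E = 150.94, U = 6.43, labor force = 157.37 million.
New unemployment rate = 6.43 / 157.37 = 4.09%.

New unemployment rate ≈ 4.09%.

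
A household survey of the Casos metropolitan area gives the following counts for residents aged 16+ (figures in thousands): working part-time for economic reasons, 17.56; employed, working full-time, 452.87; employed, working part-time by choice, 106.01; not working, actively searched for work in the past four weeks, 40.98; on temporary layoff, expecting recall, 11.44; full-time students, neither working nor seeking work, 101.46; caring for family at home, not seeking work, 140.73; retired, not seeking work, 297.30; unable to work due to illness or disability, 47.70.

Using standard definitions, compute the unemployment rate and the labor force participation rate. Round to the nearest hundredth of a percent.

Employed = 17.56 + 452.87 + 106.01 = 576.44 thousand (anyone who worked, including part-time for economic reasons, counts as employed).
Unemployed = 40.98 + 11.44 = 52.42 thousand (jobless and actively searching, or on temporary layoff).
Labor force = 576.44 + 52.42 = 628.86 thousand.
Not in labor force = 101.46 + 140.73 + 297.30 + 47.70 = 587.19 thousand (those not working and not actively searching are outside the labor force).
Civilian working-age population = 628.86 + 587.19 = 1,216.05 thousand.
Unemployment rate = 52.42 / 628.86 = 8.34%.
Labor force participation rate = 628.86 / 1,216.05 = 51.71%.

Unemployment rate ≈ 8.34%; labor force participation rate ≈ 51.71%.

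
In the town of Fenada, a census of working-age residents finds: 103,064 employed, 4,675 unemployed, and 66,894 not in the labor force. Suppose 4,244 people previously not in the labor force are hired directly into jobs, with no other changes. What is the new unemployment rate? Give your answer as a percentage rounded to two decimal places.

New unemployment rate ≈ 4.17%.

Initially, labor force = 103,064 + 4,675 = 107,739, so u = 4,675/107,739 = 4.34%.
After the change, employed and labor force both rise by 4,244; unemployed unchanged → E = 107,308, U = 4,675, labor force = 111,983.
New unemployment rate = 4,675 / 111,983 = 4.17%.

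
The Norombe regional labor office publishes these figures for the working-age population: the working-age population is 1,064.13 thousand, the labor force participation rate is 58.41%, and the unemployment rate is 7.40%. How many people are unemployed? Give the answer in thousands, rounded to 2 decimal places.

Labor force = 0.5841 × 1,064.13 = 621.56 thousand.
Unemployed = 0.0740 × 621.56 ≈ 46.00 thousand.

About 46.00 thousand are unemployed.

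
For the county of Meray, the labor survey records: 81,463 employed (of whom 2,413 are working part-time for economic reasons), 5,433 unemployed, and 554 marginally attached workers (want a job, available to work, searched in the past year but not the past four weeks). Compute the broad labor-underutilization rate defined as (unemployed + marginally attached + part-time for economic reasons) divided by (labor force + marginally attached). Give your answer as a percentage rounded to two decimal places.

Broad underutilization rate ≈ 9.61%.

Labor force = 81,463 + 5,433 = 86,896.
Numerator = 5,433 + 554 + 2,413 = 8,400.
Denominator = 86,896 + 554 = 87,450.
Broad rate = 8,400 / 87,450 = 9.61%.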